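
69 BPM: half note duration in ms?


One quarter-note beat = 60000 / BPM = 60000 / 69 ms
Half note = 2 × quarter note
Duration = 2 × 60000 / 69 = 120000 / 69
= 1739.1 ms


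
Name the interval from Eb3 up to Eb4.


Reasoning:
Letter names: E → E spans 8 letter names → an octave
Semitones: Eb3 → Eb4 = 12 half-steps
An octave of 12 semitones is a perfect octave
= perfect octave


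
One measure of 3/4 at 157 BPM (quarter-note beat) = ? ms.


Step by step:
Quarter-note beat duration = 60000 / 157 ms
Beats per measure (3/4) = 3
One measure = 3 × 60000 / 157 = 180000 / 157 ms
= 1146.5 ms


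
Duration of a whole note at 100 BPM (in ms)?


Let's work it out.
One quarter-note beat = 60000 / BPM = 60000 / 100 ms
Whole note = 4 × quarter note
Duration = 4 × 60000 / 100 = 240000 / 100
= 2400.0 ms


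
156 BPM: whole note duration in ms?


Let's work it out.
One quarter-note beat = 60000 / BPM = 60000 / 156 ms
Whole note = 4 × quarter note
Duration = 4 × 60000 / 156 = 240000 / 156
= 1538.5 ms


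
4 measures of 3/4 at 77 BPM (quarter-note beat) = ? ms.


Reasoning:
Quarter-note beat duration = 60000 / 77 ms
Beats per measure (3/4) = 3
One measure = 3 × 60000 / 77 = 180000 / 77 ms
4 measures = 4 × 180000 / 77 = 720000 / 77
= 9350.6 ms


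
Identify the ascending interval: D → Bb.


Letter names: D → B spans 6 letter names → a 6th
Semitones: D → Bb = 8 half-steps
A 6th of 8 semitones is a minor 6th
= minor 6th


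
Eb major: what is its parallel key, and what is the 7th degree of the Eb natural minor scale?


Step by step:
Parallel keys share the same tonic but differ in mode
Eb major → parallel is Eb minor
Eb natural minor scale: Eb F Gb Ab Bb Cb Db
= Eb minor; 7th degree = Db


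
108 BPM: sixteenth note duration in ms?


Let's work it out.
One quarter-note beat = 60000 / BPM = 60000 / 108 ms
Sixteenth note = 1/4 × quarter note
Duration = 1/4 × 60000 / 108 = 15000 / 108
= 138.9 ms


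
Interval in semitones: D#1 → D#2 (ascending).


Reasoning:
Absolute semitone position = octave×12 + chromatic position
D#1: 1×12 + 3 = 15
D#2: 2×12 + 3 = 27
Difference = 27 - 15 = 12
= 12 semitones


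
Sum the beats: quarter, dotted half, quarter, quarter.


Working:
Beat values:
  quarter = 1 beat
  dotted half = 3 beats
  quarter = 1 beat
  quarter = 1 beat
Sum = 1 + 3 + 1 + 1
= 6 beats


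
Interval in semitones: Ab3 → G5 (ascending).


Reasoning:
Absolute semitone position = octave×12 + chromatic position
Ab3: 3×12 + 8 = 44
G5: 5×12 + 7 = 67
Difference = 67 - 44 = 23
= 23 semitones


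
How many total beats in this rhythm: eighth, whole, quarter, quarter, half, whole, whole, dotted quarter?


Step by step:
Beat values:
  eighth = 0.5 beats
  whole = 4 beats
  quarter = 1 beat
  quarter = 1 beat
  half = 2 beats
  whole = 4 beats
  whole = 4 beats
  dotted quarter = 1.5 beats
Sum = 0.5 + 4 + 1 + 1 + 2 + 4 + 4 + 1.5
= 18 beats


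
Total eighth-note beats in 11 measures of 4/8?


Step by step:
Time signature 4/8: the bottom number 8 means the eighth note gets one count
The top number 4 means 4 eighth-note beats per measure
Total = 4 × 11 measures
= 44 eighth-note beats


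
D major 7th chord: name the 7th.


Working:
Major 7th chord = root + major 3rd + perfect 5th + major 7th
Seventh chords stack in thirds, so the letter names are D-F-A-C
Root: D
Major 3rd above D: F#
Perfect 5th above D: A
Major 7th above D: C#
The 7th = C#


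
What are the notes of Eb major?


Working:
Major scale pattern: W-W-H-W-W-W-H (2-2-1-2-2-2-1 semitones)
Starting from Eb:
  Eb + 2 semitones → F
  F + 2 semitones → G
  G + 1 semitone → Ab
  Ab + 2 semitones → Bb
  Bb + 2 semitones → C
  C + 2 semitones → D
  D + 1 semitone → Eb
Scale = Eb F G Ab Bb C D


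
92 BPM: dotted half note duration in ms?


One quarter-note beat = 60000 / BPM = 60000 / 92 ms
Dotted half note = 3 × quarter note
Duration = 3 × 60000 / 92 = 180000 / 92
= 1956.5 ms


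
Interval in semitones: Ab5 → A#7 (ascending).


Reasoning:
Absolute semitone position = octave×12 + chromatic position
Ab5: 5×12 + 8 = 68
A#7: 7×12 + 10 = 94
Difference = 94 - 68 = 26
= 26 semitones


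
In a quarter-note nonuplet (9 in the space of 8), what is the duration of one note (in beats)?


Working:
Nonuplet: 9 notes occupy the space of 8 quarter notes
Space = 8 × 1 = 8 beats
Each nonuplet note = 8 / 9 = 8/9 beats
= 8/9 beats


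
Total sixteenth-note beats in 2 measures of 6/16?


Time signature 6/16: the bottom number 16 means the sixteenth note gets one count
The top number 6 means 6 sixteenth-note beats per measure
Total = 6 × 2 measures
= 12 sixteenth-note beats


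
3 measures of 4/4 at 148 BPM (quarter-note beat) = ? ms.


Quarter-note beat duration = 60000 / 148 ms
Beats per measure (4/4) = 4
One measure = 4 × 60000 / 148 = 240000 / 148 ms
3 measures = 3 × 240000 / 148 = 720000 / 148
= 4864.9 ms


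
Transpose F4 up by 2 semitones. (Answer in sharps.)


Let's work it out.
F4: chromatic position 5 in octave 4 → absolute = 4×12 + 5 = 53
Transpose up 2: 53 + 2 = 55
55 = 4×12 + 7 → G in octave 4
Result = G4


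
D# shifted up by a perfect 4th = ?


Let's work it out.
perfect 4th: 4 letter names, 5 semitones
Letter: D + 3 → G
Pitch: D# + 5 semitones, spelled as a G → G#
= G#


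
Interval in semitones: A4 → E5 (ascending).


Absolute semitone position = octave×12 + chromatic position
A4: 4×12 + 9 = 57
E5: 5×12 + 4 = 64
Difference = 64 - 57 = 7
= 7 semitones


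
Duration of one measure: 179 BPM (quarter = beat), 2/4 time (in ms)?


Reasoning:
Quarter-note beat duration = 60000 / 179 ms
Beats per measure (2/4) = 2
One measure = 2 × 60000 / 179 = 120000 / 179 ms
= 670.4 ms


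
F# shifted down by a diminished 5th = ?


diminished 5th: 5 letter names, 6 semitones
Letter: F - 4 → B
Pitch: F# - 6 semitones, spelled as a B → B#
= B#


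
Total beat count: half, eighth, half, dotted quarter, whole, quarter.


Reasoning:
Beat values:
  half = 2 beats
  eighth = 0.5 beats
  half = 2 beats
  dotted quarter = 1.5 beats
  whole = 4 beats
  quarter = 1 beat
Sum = 2 + 0.5 + 2 + 1.5 + 4 + 1
= 11 beats


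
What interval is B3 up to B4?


Letter names: B → B spans 8 letter names → an octave
Semitones: B3 → B4 = 12 half-steps
An octave of 12 semitones is a perfect octave
= perfect octave


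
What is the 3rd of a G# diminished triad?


Diminished triad = root + minor 3rd (3 semitones) + diminished 5th (6 semitones)
A triad on G# stacks thirds, so the chord tones use letter names G-B-D
Root: G#
Minor 3rd above G#: B
Diminished 5th above G#: D
The 3rd = B


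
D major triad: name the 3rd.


Major triad = root + major 3rd (4 semitones) + perfect 5th (7 semitones)
A triad on D stacks thirds, so the chord tones use letter names D-F-A
Root: D
Major 3rd above D: F#
Perfect 5th above D: A
The 3rd = F#


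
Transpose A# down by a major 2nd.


Step by step:
major 2nd: 2 letter names, 2 semitones
Letter: A - 1 → G
Pitch: A# - 2 semitones, spelled as a G → G#
= G#


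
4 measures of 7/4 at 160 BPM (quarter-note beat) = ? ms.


Step by step:
Quarter-note beat duration = 60000 / 160 ms
Beats per measure (7/4) = 7
One measure = 7 × 60000 / 160 = 420000 / 160 ms
4 measures = 4 × 420000 / 160 = 1680000 / 160
= 10500.0 ms


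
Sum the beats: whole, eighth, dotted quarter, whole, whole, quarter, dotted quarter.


Beat values:
  whole = 4 beats
  eighth = 0.5 beats
  dotted quarter = 1.5 beats
  whole = 4 beats
  whole = 4 beats
  quarter = 1 beat
  dotted quarter = 1.5 beats
Sum = 4 + 0.5 + 1.5 + 4 + 4 + 1 + 1.5
= 16.5 beats


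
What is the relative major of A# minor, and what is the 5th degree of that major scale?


The relative major shares the key signature and is a minor 3rd above the minor tonic
A minor 3rd above A# is C#
→ relative major of A# minor is C# major
C# major scale: C# D# E# F# G# A# B#
= C# major; 5th degree = G#


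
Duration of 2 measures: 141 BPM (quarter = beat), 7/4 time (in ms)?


Solution.
Quarter-note beat duration = 60000 / 141 ms
Beats per measure (7/4) = 7
One measure = 7 × 60000 / 141 = 420000 / 141 ms
2 measures = 2 × 420000 / 141 = 840000 / 141
= 5957.4 ms


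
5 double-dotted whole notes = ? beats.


Let's work it out.
Base whole note = 4 beats
Dot 1 adds half the previous value: +2
Dot 2 adds half the previous value: +1
One double-dotted whole = 4 + 2 + 1 = 7
5 of them = 5 × 7 = 35
= 35 beats


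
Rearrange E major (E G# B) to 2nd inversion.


Solution.
Root position: E G# B
2nd inversion: move root and 3rd up an octave
Bass note: B
Notes (bottom to top) = B E G#


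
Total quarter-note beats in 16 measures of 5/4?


Time signature 5/4: the bottom number 4 means the quarter note gets one count
The top number 5 means 5 quarter-note beats per measure
Total = 5 × 16 measures
= 80 quarter-note beats


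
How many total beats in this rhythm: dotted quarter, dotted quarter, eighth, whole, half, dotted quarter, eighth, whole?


Working:
Beat values:
  dotted quarter = 1.5 beats
  dotted quarter = 1.5 beats
  eighth = 0.5 beats
  whole = 4 beats
  half = 2 beats
  dotted quarter = 1.5 beats
  eighth = 0.5 beats
  whole = 4 beats
Sum = 1.5 + 1.5 + 0.5 + 4 + 2 + 1.5 + 0.5 + 4
= 15.5 beats


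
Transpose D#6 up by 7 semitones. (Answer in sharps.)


D#6: chromatic position 3 in octave 6 → absolute = 6×12 + 3 = 75
Transpose up 7: 75 + 7 = 82
82 = 6×12 + 10 → A# in octave 6
Result = A#6


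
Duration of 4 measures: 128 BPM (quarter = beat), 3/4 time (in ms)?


Working:
Quarter-note beat duration = 60000 / 128 ms
Beats per measure (3/4) = 3
One measure = 3 × 60000 / 128 = 180000 / 128 ms
4 measures = 4 × 180000 / 128 = 720000 / 128
= 5625.0 ms


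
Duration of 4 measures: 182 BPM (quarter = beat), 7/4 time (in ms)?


Solution.
Quarter-note beat duration = 60000 / 182 ms
Beats per measure (7/4) = 7
One measure = 7 × 60000 / 182 = 420000 / 182 ms
4 measures = 4 × 420000 / 182 = 1680000 / 182
= 9230.8 ms


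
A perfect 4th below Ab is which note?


Solution.
A 4th spans 4 letter names, so from A we land on E
A perfect 4th = 5 semitones below Ab
Spell E at that pitch: Eb
= Eb


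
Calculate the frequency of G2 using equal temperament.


f = 440 × 2^(n/12) where n = semitones from A4
G2: -26 semitones from A4
f = 440 × 2^(-26/12)
f = 98.00 Hz


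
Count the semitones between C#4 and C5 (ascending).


Step by step:
Absolute semitone position = octave×12 + chromatic position
C#4: 4×12 + 1 = 49
C5: 5×12 + 0 = 60
Difference = 60 - 49 = 11
= 11 semitones


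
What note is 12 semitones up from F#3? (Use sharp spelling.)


Solution.
F#3: chromatic position 6 in octave 3 → absolute = 3×12 + 6 = 42
Transpose up 12: 42 + 12 = 54
54 = 4×12 + 6 → F# in octave 4
Result = F#4


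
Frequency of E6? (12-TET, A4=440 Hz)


Solution.
f = 440 × 2^(n/12) where n = semitones from A4
E6: 19 semitones from A4
f = 440 × 2^(19/12)
f = 1318.51 Hz


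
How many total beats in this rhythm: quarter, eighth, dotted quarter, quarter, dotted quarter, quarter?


Step by step:
Beat values:
  quarter = 1 beat
  eighth = 0.5 beats
  dotted quarter = 1.5 beats
  quarter = 1 beat
  dotted quarter = 1.5 beats
  quarter = 1 beat
Sum = 1 + 0.5 + 1.5 + 1 + 1.5 + 1
= 6.5 beats


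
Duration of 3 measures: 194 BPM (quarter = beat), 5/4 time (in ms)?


Let's work it out.
Quarter-note beat duration = 60000 / 194 ms
Beats per measure (5/4) = 5
One measure = 5 × 60000 / 194 = 300000 / 194 ms
3 measures = 3 × 300000 / 194 = 900000 / 194
= 4639.2 ms


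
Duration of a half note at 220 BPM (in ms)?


Reasoning:
One quarter-note beat = 60000 / BPM = 60000 / 220 ms
Half note = 2 × quarter note
Duration = 2 × 60000 / 220 = 120000 / 220
= 545.5 ms


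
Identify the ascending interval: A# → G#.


Reasoning:
Letter names: A → G spans 7 letter names → a 7th
Semitones: A# → G# = 10 half-steps
A 7th of 10 semitones is a minor 7th
= minor 7th


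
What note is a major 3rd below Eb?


Step by step:
A 3rd spans 3 letter names, so from E we land on C
A major 3rd = 4 semitones below Eb
Spell C at that pitch: Cb
= Cb


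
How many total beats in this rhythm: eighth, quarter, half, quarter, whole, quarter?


Working:
Beat values:
  eighth = 0.5 beats
  quarter = 1 beat
  half = 2 beats
  quarter = 1 beat
  whole = 4 beats
  quarter = 1 beat
Sum = 0.5 + 1 + 2 + 1 + 4 + 1
= 9.5 beats


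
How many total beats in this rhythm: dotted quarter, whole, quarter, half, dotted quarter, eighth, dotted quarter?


Reasoning:
Beat values:
  dotted quarter = 1.5 beats
  whole = 4 beats
  quarter = 1 beat
  half = 2 beats
  dotted quarter = 1.5 beats
  eighth = 0.5 beats
  dotted quarter = 1.5 beats
Sum = 1.5 + 4 + 1 + 2 + 1.5 + 0.5 + 1.5
= 12 beats


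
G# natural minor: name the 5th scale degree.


Step by step:
Natural minor scale pattern: W-H-W-W-H-W-W (2-1-2-2-1-2-2 semitones)
Starting from G#:
  G# + 2 semitones → A#
  A# + 1 semitone → B
  B + 2 semitones → C#
  C# + 2 semitones → D#
  D# + 1 semitone → E
  E + 2 semitones → F#
  F# + 2 semitones → G#
Scale: G# A# B C# D# E F#
Degree 5 = D#


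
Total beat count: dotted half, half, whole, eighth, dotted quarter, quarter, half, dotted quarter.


Reasoning:
Beat values:
  dotted half = 3 beats
  half = 2 beats
  whole = 4 beats
  eighth = 0.5 beats
  dotted quarter = 1.5 beats
  quarter = 1 beat
  half = 2 beats
  dotted quarter = 1.5 beats
Sum = 3 + 2 + 4 + 0.5 + 1.5 + 1 + 2 + 1.5
= 15.5 beats


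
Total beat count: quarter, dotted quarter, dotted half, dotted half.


Step by step:
Beat values:
  quarter = 1 beat
  dotted quarter = 1.5 beats
  dotted half = 3 beats
  dotted half = 3 beats
Sum = 1 + 1.5 + 3 + 3
= 8.5 beats


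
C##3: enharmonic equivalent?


Let's work it out.
Enharmonic notes sound the same pitch but are spelled with different letter names
C## and D name the same pitch class
= D3


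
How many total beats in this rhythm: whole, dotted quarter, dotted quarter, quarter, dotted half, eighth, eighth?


Solution.
Beat values:
  whole = 4 beats
  dotted quarter = 1.5 beats
  dotted quarter = 1.5 beats
  quarter = 1 beat
  dotted half = 3 beats
  eighth = 0.5 beats
  eighth = 0.5 beats
Sum = 4 + 1.5 + 1.5 + 1 + 3 + 0.5 + 0.5
= 12 beats


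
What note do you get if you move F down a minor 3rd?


Let's work it out.
minor 3rd: 3 letter names, 3 semitones
Letter: F - 2 → D
Pitch: F - 3 semitones, spelled as a D → D
= D


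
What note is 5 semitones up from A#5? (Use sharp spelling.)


A#5: chromatic position 10 in octave 5 → absolute = 5×12 + 10 = 70
Transpose up 5: 70 + 5 = 75
75 = 6×12 + 3 → D# in octave 6
Result = D#6


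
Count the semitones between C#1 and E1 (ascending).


Solution.
Absolute semitone position = octave×12 + chromatic position
C#1: 1×12 + 1 = 13
E1: 1×12 + 4 = 16
Difference = 16 - 13 = 3
= 3 semitones


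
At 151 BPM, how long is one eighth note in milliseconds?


One quarter-note beat = 60000 / BPM = 60000 / 151 ms
Eighth note = 1/2 × quarter note
Duration = 1/2 × 60000 / 151 = 30000 / 151
= 198.7 ms


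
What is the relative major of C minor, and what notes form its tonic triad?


Solution.
The relative major shares the key signature and is a minor 3rd above the minor tonic
A minor 3rd above C is Eb
→ relative major of C minor is Eb major
Tonic triad of Eb major = root + major 3rd + perfect 5th = Eb G Bb
= Eb major; triad = Eb G Bb


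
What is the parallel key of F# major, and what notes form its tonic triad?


Reasoning:
Parallel keys share the same tonic but differ in mode
F# major → parallel is F# minor
Tonic triad of F# minor = F# A C#
= F# minor; triad = F# A C#


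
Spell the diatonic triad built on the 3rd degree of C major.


C major scale: C D E F G A B
Diatonic triad on degree 3 stacks scale notes 3, 5, 7: E G B
E→G = 3 semitones; E→B = 7 semitones → minor triad
= E G B (minor)


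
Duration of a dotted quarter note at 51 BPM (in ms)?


Reasoning:
One quarter-note beat = 60000 / BPM = 60000 / 51 ms
Dotted quarter note = 3/2 × quarter note
Duration = 3/2 × 60000 / 51 = 90000 / 51
= 1764.7 ms


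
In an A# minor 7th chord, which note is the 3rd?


Minor 7th chord = root + minor 3rd + perfect 5th + minor 7th
Seventh chords stack in thirds, so the letter names are A-C-E-G
Root: A#
Minor 3rd above A#: C#
Perfect 5th above A#: E#
Minor 7th above A#: G#
The 3rd = C#


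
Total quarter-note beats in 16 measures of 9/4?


Let's work it out.
Time signature 9/4: the bottom number 4 means the quarter note gets one count
The top number 9 means 9 quarter-note beats per measure
Total = 9 × 16 measures
= 144 quarter-note beats


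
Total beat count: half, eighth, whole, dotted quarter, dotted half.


Solution.
Beat values:
  half = 2 beats
  eighth = 0.5 beats
  whole = 4 beats
  dotted quarter = 1.5 beats
  dotted half = 3 beats
Sum = 2 + 0.5 + 4 + 1.5 + 3
= 11 beats


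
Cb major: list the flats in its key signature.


Step by step:
Flat major keys: C(0), F(1), Bb(2), Eb(3), Ab(4), Db(5), Gb(6), Cb(7)
Cb major has 7 flats
Order of flats: Bb Eb Ab Db Gb Cb Fb → first 7: Bb, Eb, Ab, Db, Gb, Cb, Fb
= Bb, Eb, Ab, Db, Gb, Cb, Fb


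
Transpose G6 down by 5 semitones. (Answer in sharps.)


Let's work it out.
G6: chromatic position 7 in octave 6 → absolute = 6×12 + 7 = 79
Transpose down 5: 79 - 5 = 74
74 = 6×12 + 2 → D in octave 6
Result = D6


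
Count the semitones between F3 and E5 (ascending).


Working:
Absolute semitone position = octave×12 + chromatic position
F3: 3×12 + 5 = 41
E5: 5×12 + 4 = 64
Difference = 64 - 41 = 23
= 23 semitones


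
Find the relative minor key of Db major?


Working:
The relative minor shares the major's key signature and starts on its 6th degree
6th degree = a major 6th above the tonic; a major 6th above Db is Bb
→ relative minor of Db major is Bb minor
= Bb minor


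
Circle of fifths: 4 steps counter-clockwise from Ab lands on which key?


Each counter-clockwise step moves down a perfect 5th (= up a perfect 4th)
From Ab: Ab → Db → F#/Gb → B → E
= E


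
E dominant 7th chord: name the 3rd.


Solution.
Dominant 7th chord = root + major 3rd + perfect 5th + minor 7th
Seventh chords stack in thirds, so the letter names are E-G-B-D
Root: E
Major 3rd above E: G#
Perfect 5th above E: B
Minor 7th above E: D
The 3rd = G#


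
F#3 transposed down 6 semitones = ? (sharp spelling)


Working:
F#3: chromatic position 6 in octave 3 → absolute = 3×12 + 6 = 42
Transpose down 6: 42 - 6 = 36
36 = 3×12 + 0 → C in octave 3
Result = C3


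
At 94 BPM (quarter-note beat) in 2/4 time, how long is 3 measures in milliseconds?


Step by step:
Quarter-note beat duration = 60000 / 94 ms
Beats per measure (2/4) = 2
One measure = 2 × 60000 / 94 = 120000 / 94 ms
3 measures = 3 × 120000 / 94 = 360000 / 94
= 3829.8 ms


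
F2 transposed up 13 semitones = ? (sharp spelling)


F2: chromatic position 5 in octave 2 → absolute = 2×12 + 5 = 29
Transpose up 13: 29 + 13 = 42
42 = 3×12 + 6 → F# in octave 3
Result = F#3


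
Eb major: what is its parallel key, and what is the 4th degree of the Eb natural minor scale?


Solution.
Parallel keys share the same tonic but differ in mode
Eb major → parallel is Eb minor
Eb natural minor scale: Eb F Gb Ab Bb Cb Db
= Eb minor; 4th degree = Ab


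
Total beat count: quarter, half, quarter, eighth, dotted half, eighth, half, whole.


Solution.
Beat values:
  quarter = 1 beat
  half = 2 beats
  quarter = 1 beat
  eighth = 0.5 beats
  dotted half = 3 beats
  eighth = 0.5 beats
  half = 2 beats
  whole = 4 beats
Sum = 1 + 2 + 1 + 0.5 + 3 + 0.5 + 2 + 4
= 14 beats


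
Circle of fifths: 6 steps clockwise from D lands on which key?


Solution.
Each clockwise step on the circle of fifths moves up a perfect 5th
From D: D → A → E → B → F#/Gb → Db → Ab
= Ab


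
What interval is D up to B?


Working:
Letter names: D → B spans 6 letter names → a 6th
Semitones: D → B = 9 half-steps
A 6th of 9 semitones is a major 6th
= major 6th


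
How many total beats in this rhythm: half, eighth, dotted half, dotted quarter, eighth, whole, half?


Step by step:
Beat values:
  half = 2 beats
  eighth = 0.5 beats
  dotted half = 3 beats
  dotted quarter = 1.5 beats
  eighth = 0.5 beats
  whole = 4 beats
  half = 2 beats
Sum = 2 + 0.5 + 3 + 1.5 + 0.5 + 4 + 2
= 13.5 beats


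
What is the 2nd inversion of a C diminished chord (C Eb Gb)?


Reasoning:
Root position: C Eb Gb
2nd inversion: move root and 3rd up an octave
Bass note: Gb
Notes (bottom to top) = Gb C Eb


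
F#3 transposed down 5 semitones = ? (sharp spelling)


Let's work it out.
F#3: chromatic position 6 in octave 3 → absolute = 3×12 + 6 = 42
Transpose down 5: 42 - 5 = 37
37 = 3×12 + 1 → C# in octave 3
Result = C#3


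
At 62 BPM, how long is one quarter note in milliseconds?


Reasoning:
One quarter-note beat = 60000 / BPM = 60000 / 62 ms
Duration = 60000 / 62
= 967.7 ms


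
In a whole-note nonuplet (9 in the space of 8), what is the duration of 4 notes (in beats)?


Let's work it out.
Nonuplet: 9 notes occupy the space of 8 whole notes
Space = 8 × 4 = 32 beats
Each nonuplet note = 32 / 9 = 32/9 beats
4 notes = 4 × 32/9 = 128/9
= 128/9 beats


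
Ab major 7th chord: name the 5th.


Reasoning:
Major 7th chord = root + major 3rd + perfect 5th + major 7th
Seventh chords stack in thirds, so the letter names are A-C-E-G
Root: Ab
Major 3rd above Ab: C
Perfect 5th above Ab: Eb
Major 7th above Ab: G
The 5th = Eb


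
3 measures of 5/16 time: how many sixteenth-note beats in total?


Step by step:
Time signature 5/16: the bottom number 16 means the sixteenth note gets one count
The top number 5 means 5 sixteenth-note beats per measure
Total = 5 × 3 measures
= 15 sixteenth-note beats


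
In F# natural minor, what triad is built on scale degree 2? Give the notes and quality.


Reasoning:
F# natural minor scale: F# G# A B C# D E
Diatonic triad on degree 2 stacks scale notes 2, 4, 6: G# B D
G#→B = 3 semitones; G#→D = 6 semitones → diminished triad
= G# B D (diminished)


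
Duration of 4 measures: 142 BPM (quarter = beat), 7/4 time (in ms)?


Quarter-note beat duration = 60000 / 142 ms
Beats per measure (7/4) = 7
One measure = 7 × 60000 / 142 = 420000 / 142 ms
4 measures = 4 × 420000 / 142 = 1680000 / 142
= 11831.0 ms


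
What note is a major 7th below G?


Step by step:
A 7th spans 7 letter names, so from G we land on A
A major 7th = 11 semitones below G
Spell A at that pitch: Ab
= Ab


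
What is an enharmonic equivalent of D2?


Step by step:
Enharmonic notes sound the same pitch but are spelled with different letter names
D and C## name the same pitch class
= C##2


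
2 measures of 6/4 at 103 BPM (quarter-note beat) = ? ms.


Quarter-note beat duration = 60000 / 103 ms
Beats per measure (6/4) = 6
One measure = 6 × 60000 / 103 = 360000 / 103 ms
2 measures = 2 × 360000 / 103 = 720000 / 103
= 6990.3 ms


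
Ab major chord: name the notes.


Reasoning:
Major triad = root + major 3rd (4 semitones) + perfect 5th (7 semitones)
A triad on Ab stacks thirds, so the chord tones use letter names A-C-E
Root: Ab
Major 3rd above Ab: C
Perfect 5th above Ab: Eb
Chord = Ab C Eb


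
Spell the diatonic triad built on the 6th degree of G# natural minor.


Solution.
G# natural minor scale: G# A# B C# D# E F#
Diatonic triad on degree 6 stacks scale notes 6, 1, 3: E G# B
E→G# = 4 semitones; E→B = 7 semitones → major triad
= E G# B (major)


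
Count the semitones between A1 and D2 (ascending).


Step by step:
Absolute semitone position = octave×12 + chromatic position
A1: 1×12 + 9 = 21
D2: 2×12 + 2 = 26
Difference = 26 - 21 = 5
= 5 semitones


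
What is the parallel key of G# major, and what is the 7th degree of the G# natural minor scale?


Reasoning:
Parallel keys share the same tonic but differ in mode
G# major → parallel is G# minor
G# natural minor scale: G# A# B C# D# E F#
= G# minor; 7th degree = F#


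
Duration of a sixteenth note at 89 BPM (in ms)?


One quarter-note beat = 60000 / BPM = 60000 / 89 ms
Sixteenth note = 1/4 × quarter note
Duration = 1/4 × 60000 / 89 = 15000 / 89
= 168.5 ms


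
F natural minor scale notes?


Natural minor scale pattern: W-H-W-W-H-W-W (2-1-2-2-1-2-2 semitones)
Starting from F:
  F + 2 semitones → G
  G + 1 semitone → Ab
  Ab + 2 semitones → Bb
  Bb + 2 semitones → C
  C + 1 semitone → Db
  Db + 2 semitones → Eb
  Eb + 2 semitones → F
Scale = F G Ab Bb C Db Eb


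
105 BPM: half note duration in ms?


One quarter-note beat = 60000 / BPM = 60000 / 105 ms
Half note = 2 × quarter note
Duration = 2 × 60000 / 105 = 120000 / 105
= 1142.9 ms


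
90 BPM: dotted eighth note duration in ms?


Reasoning:
One quarter-note beat = 60000 / BPM = 60000 / 90 ms
Dotted eighth note = 3/4 × quarter note
Duration = 3/4 × 60000 / 90 = 45000 / 90
= 500.0 ms


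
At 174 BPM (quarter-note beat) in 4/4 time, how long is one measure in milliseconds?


Reasoning:
Quarter-note beat duration = 60000 / 174 ms
Beats per measure (4/4) = 4
One measure = 4 × 60000 / 174 = 240000 / 174 ms
= 1379.3 ms


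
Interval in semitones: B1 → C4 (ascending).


Let's work it out.
Absolute semitone position = octave×12 + chromatic position
B1: 1×12 + 11 = 23
C4: 4×12 + 0 = 48
Difference = 48 - 23 = 25
= 25 semitones


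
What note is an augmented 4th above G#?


Reasoning:
A 4th spans 4 letter names, so from G we land on C
An augmented 4th = 6 semitones above G#
Spell C at that pitch: C##
= C##


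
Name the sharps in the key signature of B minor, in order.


Step by step:
Sharp minor keys follow the circle of fifths: A(0), E(1), B(2), F#(3), C#(4), G#(5), D#(6), A#(7)
B minor has 2 sharps
Order of sharps: F# C# G# D# A# E# B# → first 2: F#, C#
= F#, C#


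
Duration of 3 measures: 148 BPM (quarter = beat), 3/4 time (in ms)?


Step by step:
Quarter-note beat duration = 60000 / 148 ms
Beats per measure (3/4) = 3
One measure = 3 × 60000 / 148 = 180000 / 148 ms
3 measures = 3 × 180000 / 148 = 540000 / 148
= 3648.6 ms


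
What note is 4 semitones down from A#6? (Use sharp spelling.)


Let's work it out.
A#6: chromatic position 10 in octave 6 → absolute = 6×12 + 10 = 82
Transpose down 4: 82 - 4 = 78
78 = 6×12 + 6 → F# in octave 6
Result = F#6


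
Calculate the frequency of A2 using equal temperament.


f = 440 × 2^(n/12) where n = semitones from A4
A2: -24 semitones from A4
f = 440 × 2^(-24/12)
f = 110.00 Hz


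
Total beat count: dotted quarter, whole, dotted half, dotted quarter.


Solution.
Beat values:
  dotted quarter = 1.5 beats
  whole = 4 beats
  dotted half = 3 beats
  dotted quarter = 1.5 beats
Sum = 1.5 + 4 + 3 + 1.5
= 10 beats


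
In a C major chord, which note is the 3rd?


Working:
Major triad = root + major 3rd (4 semitones) + perfect 5th (7 semitones)
A triad on C stacks thirds, so the chord tones use letter names C-E-G
Root: C
Major 3rd above C: E
Perfect 5th above C: G
The 3rd = E


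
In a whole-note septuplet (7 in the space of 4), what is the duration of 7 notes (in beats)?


Reasoning:
Septuplet: 7 notes occupy the space of 4 whole notes
Space = 4 × 4 = 16 beats
Each septuplet note = 16 / 7 = 16/7 beats
7 notes = 7 × 16/7 = 16
= 16 beats


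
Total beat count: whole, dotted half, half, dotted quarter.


Step by step:
Beat values:
  whole = 4 beats
  dotted half = 3 beats
  half = 2 beats
  dotted quarter = 1.5 beats
Sum = 4 + 3 + 2 + 1.5
= 10.5 beats


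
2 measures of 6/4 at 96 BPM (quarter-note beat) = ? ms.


Working:
Quarter-note beat duration = 60000 / 96 ms
Beats per measure (6/4) = 6
One measure = 6 × 60000 / 96 = 360000 / 96 ms
2 measures = 2 × 360000 / 96 = 720000 / 96
= 7500.0 ms


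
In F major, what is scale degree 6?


Reasoning:
Major scale pattern: W-W-H-W-W-W-H (2-2-1-2-2-2-1 semitones)
Starting from F:
  F + 2 semitones → G
  G + 2 semitones → A
  A + 1 semitone → Bb
  Bb + 2 semitones → C
  C + 2 semitones → D
  D + 2 semitones → E
  E + 1 semitone → F
Scale: F G A Bb C D E
Degree 6 = D


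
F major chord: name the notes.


Working:
Major triad = root + major 3rd (4 semitones) + perfect 5th (7 semitones)
A triad on F stacks thirds, so the chord tones use letter names F-A-C
Root: F
Major 3rd above F: A
Perfect 5th above F: C
Chord = F A C


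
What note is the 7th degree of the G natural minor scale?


Let's work it out.
Natural minor scale pattern: W-H-W-W-H-W-W (2-1-2-2-1-2-2 semitones)
Starting from G:
  G + 2 semitones → A
  A + 1 semitone → Bb
  Bb + 2 semitones → C
  C + 2 semitones → D
  D + 1 semitone → Eb
  Eb + 2 semitones → F
  F + 2 semitones → G
Scale: G A Bb C D Eb F
Degree 7 = F


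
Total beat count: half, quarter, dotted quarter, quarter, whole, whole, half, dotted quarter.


Beat values:
  half = 2 beats
  quarter = 1 beat
  dotted quarter = 1.5 beats
  quarter = 1 beat
  whole = 4 beats
  whole = 4 beats
  half = 2 beats
  dotted quarter = 1.5 beats
Sum = 2 + 1 + 1.5 + 1 + 4 + 4 + 2 + 1.5
= 17 beats


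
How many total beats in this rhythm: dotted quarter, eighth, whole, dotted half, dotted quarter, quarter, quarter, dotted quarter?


Reasoning:
Beat values:
  dotted quarter = 1.5 beats
  eighth = 0.5 beats
  whole = 4 beats
  dotted half = 3 beats
  dotted quarter = 1.5 beats
  quarter = 1 beat
  quarter = 1 beat
  dotted quarter = 1.5 beats
Sum = 1.5 + 0.5 + 4 + 3 + 1.5 + 1 + 1 + 1.5
= 14 beats


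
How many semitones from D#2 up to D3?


Working:
Absolute semitone position = octave×12 + chromatic position
D#2: 2×12 + 3 = 27
D3: 3×12 + 2 = 38
Difference = 38 - 27 = 11
= 11 semitones


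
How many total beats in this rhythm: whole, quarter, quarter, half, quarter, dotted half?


Reasoning:
Beat values:
  whole = 4 beats
  quarter = 1 beat
  quarter = 1 beat
  half = 2 beats
  quarter = 1 beat
  dotted half = 3 beats
Sum = 4 + 1 + 1 + 2 + 1 + 3
= 12 beats


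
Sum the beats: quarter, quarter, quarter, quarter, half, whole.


Step by step:
Beat values:
  quarter = 1 beat
  quarter = 1 beat
  quarter = 1 beat
  quarter = 1 beat
  half = 2 beats
  whole = 4 beats
Sum = 1 + 1 + 1 + 1 + 2 + 4
= 10 beats


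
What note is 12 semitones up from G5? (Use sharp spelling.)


Let's work it out.
G5: chromatic position 7 in octave 5 → absolute = 5×12 + 7 = 67
Transpose up 12: 67 + 12 = 79
79 = 6×12 + 7 → G in octave 6
Result = G6


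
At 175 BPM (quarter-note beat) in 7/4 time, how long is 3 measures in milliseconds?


Reasoning:
Quarter-note beat duration = 60000 / 175 ms
Beats per measure (7/4) = 7
One measure = 7 × 60000 / 175 = 420000 / 175 ms
3 measures = 3 × 420000 / 175 = 1260000 / 175
= 7200.0 ms


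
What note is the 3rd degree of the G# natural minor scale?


Step by step:
Natural minor scale pattern: W-H-W-W-H-W-W (2-1-2-2-1-2-2 semitones)
Starting from G#:
  G# + 2 semitones → A#
  A# + 1 semitone → B
  B + 2 semitones → C#
  C# + 2 semitones → D#
  D# + 1 semitone → E
  E + 2 semitones → F#
  F# + 2 semitones → G#
Scale: G# A# B C# D# E F#
Degree 3 = B


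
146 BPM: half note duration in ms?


Reasoning:
One quarter-note beat = 60000 / BPM = 60000 / 146 ms
Half note = 2 × quarter note
Duration = 2 × 60000 / 146 = 120000 / 146
= 821.9 ms


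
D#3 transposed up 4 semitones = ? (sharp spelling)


Reasoning:
D#3: chromatic position 3 in octave 3 → absolute = 3×12 + 3 = 39
Transpose up 4: 39 + 4 = 43
43 = 3×12 + 7 → G in octave 3
Result = G3


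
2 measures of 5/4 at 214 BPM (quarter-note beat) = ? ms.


Quarter-note beat duration = 60000 / 214 ms
Beats per measure (5/4) = 5
One measure = 5 × 60000 / 214 = 300000 / 214 ms
2 measures = 2 × 300000 / 214 = 600000 / 214
= 2803.7 ms


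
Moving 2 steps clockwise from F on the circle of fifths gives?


Solution.
Each clockwise step on the circle of fifths moves up a perfect 5th
From F: F → C → G
= G


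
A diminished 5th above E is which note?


A 5th spans 5 letter names, so from E we land on B
A diminished 5th = 6 semitones above E
Spell B at that pitch: Bb
= Bb


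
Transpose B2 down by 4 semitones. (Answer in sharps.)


Solution.
B2: chromatic position 11 in octave 2 → absolute = 2×12 + 11 = 35
Transpose down 4: 35 - 4 = 31
31 = 2×12 + 7 → G in octave 2
Result = G2


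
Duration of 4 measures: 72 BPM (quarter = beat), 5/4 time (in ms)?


Reasoning:
Quarter-note beat duration = 60000 / 72 ms
Beats per measure (5/4) = 5
One measure = 5 × 60000 / 72 = 300000 / 72 ms
4 measures = 4 × 300000 / 72 = 1200000 / 72
= 16666.7 ms


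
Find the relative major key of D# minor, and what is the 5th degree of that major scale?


Let's work it out.
The relative major shares the key signature and is a minor 3rd above the minor tonic
A minor 3rd above D# is F#
→ relative major of D# minor is F# major
F# major scale: F# G# A# B C# D# E#
= F# major; 5th degree = C#


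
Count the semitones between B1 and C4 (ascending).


Absolute semitone position = octave×12 + chromatic position
B1: 1×12 + 11 = 23
C4: 4×12 + 0 = 48
Difference = 48 - 23 = 25
= 25 semitones


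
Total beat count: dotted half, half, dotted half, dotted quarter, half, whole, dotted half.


Let's work it out.
Beat values:
  dotted half = 3 beats
  half = 2 beats
  dotted half = 3 beats
  dotted quarter = 1.5 beats
  half = 2 beats
  whole = 4 beats
  dotted half = 3 beats
Sum = 3 + 2 + 3 + 1.5 + 2 + 4 + 3
= 18.5 beats


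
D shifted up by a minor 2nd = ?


Solution.
minor 2nd: 2 letter names, 1 semitones
Letter: D + 1 → E
Pitch: D + 1 semitones, spelled as an E → Eb
= Eb


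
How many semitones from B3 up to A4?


Step by step:
Absolute semitone position = octave×12 + chromatic position
B3: 3×12 + 11 = 47
A4: 4×12 + 9 = 57
Difference = 57 - 47 = 10
= 10 semitones


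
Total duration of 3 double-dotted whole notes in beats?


Reasoning:
Base whole note = 4 beats
Dot 1 adds half the previous value: +2
Dot 2 adds half the previous value: +1
One double-dotted whole = 4 + 2 + 1 = 7
3 of them = 3 × 7 = 21
= 21 beats


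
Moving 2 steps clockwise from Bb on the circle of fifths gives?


Working:
Each clockwise step on the circle of fifths moves up a perfect 5th
From Bb: Bb → F → C
= C


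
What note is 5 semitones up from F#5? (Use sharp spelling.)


Reasoning:
F#5: chromatic position 6 in octave 5 → absolute = 5×12 + 6 = 66
Transpose up 5: 66 + 5 = 71
71 = 5×12 + 11 → B in octave 5
Result = B5


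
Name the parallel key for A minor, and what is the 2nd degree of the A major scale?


Solution.
Parallel keys share the same tonic but differ in mode
A minor → parallel is A major
A major scale: A B C# D E F# G#
= A major; 2nd degree = B


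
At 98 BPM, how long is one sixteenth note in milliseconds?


Step by step:
One quarter-note beat = 60000 / BPM = 60000 / 98 ms
Sixteenth note = 1/4 × quarter note
Duration = 1/4 × 60000 / 98 = 15000 / 98
= 153.1 ms


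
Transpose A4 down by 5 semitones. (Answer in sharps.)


Working:
A4: chromatic position 9 in octave 4 → absolute = 4×12 + 9 = 57
Transpose down 5: 57 - 5 = 52
52 = 4×12 + 4 → E in octave 4
Result = E4


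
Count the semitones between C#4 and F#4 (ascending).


Step by step:
Absolute semitone position = octave×12 + chromatic position
C#4: 4×12 + 1 = 49
F#4: 4×12 + 6 = 54
Difference = 54 - 49 = 5
= 5 semitones


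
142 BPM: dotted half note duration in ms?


One quarter-note beat = 60000 / BPM = 60000 / 142 ms
Dotted half note = 3 × quarter note
Duration = 3 × 60000 / 142 = 180000 / 142
= 1267.6 ms


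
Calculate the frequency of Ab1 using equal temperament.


Step by step:
f = 440 × 2^(n/12) where n = semitones from A4
Ab1: -37 semitones from A4
f = 440 × 2^(-37/12)
f = 51.91 Hz


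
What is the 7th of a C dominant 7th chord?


Working:
Dominant 7th chord = root + major 3rd + perfect 5th + minor 7th
Seventh chords stack in thirds, so the letter names are C-E-G-B
Root: C
Major 3rd above C: E
Perfect 5th above C: G
Minor 7th above C: Bb
The 7th = Bb


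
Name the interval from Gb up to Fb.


Letter names: G → F spans 7 letter names → a 7th
Semitones: Gb → Fb = 10 half-steps
A 7th of 10 semitones is a minor 7th
= minor 7th


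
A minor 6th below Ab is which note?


Solution.
A 6th spans 6 letter names, so from A we land on C
A minor 6th = 8 semitones below Ab
Spell C at that pitch: C
= C


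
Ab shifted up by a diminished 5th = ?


diminished 5th: 5 letter names, 6 semitones
Letter: A + 4 → E
Pitch: Ab + 6 semitones, spelled as an E → Ebb
= Ebb


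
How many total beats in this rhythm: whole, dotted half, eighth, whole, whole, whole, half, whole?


Beat values:
  whole = 4 beats
  dotted half = 3 beats
  eighth = 0.5 beats
  whole = 4 beats
  whole = 4 beats
  whole = 4 beats
  half = 2 beats
  whole = 4 beats
Sum = 4 + 3 + 0.5 + 4 + 4 + 4 + 2 + 4
= 25.5 beats


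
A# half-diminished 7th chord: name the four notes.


Half-diminished 7th chord = root + minor 3rd + diminished 5th + minor 7th
Seventh chords stack in thirds, so the letter names are A-C-E-G
Root: A#
Minor 3rd above A#: C#
Diminished 5th above A#: E
Minor 7th above A#: G#
Chord = A# C# E G#


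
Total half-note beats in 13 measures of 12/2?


Let's work it out.
Time signature 12/2: the bottom number 2 means the half note gets one count
The top number 12 means 12 half-note beats per measure
Total = 12 × 13 measures
= 156 half-note beats


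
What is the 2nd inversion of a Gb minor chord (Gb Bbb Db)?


Let's work it out.
Root position: Gb Bbb Db
2nd inversion: move root and 3rd up an octave
Bass note: Db
Notes (bottom to top) = Db Gb Bbb


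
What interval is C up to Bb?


Let's work it out.
Letter names: C → B spans 7 letter names → a 7th
Semitones: C → Bb = 10 half-steps
A 7th of 10 semitones is a minor 7th
= minor 7th


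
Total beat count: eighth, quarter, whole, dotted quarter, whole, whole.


Beat values:
  eighth = 0.5 beats
  quarter = 1 beat
  whole = 4 beats
  dotted quarter = 1.5 beats
  whole = 4 beats
  whole = 4 beats
Sum = 0.5 + 1 + 4 + 1.5 + 4 + 4
= 15 beats


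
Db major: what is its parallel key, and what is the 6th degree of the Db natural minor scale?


Let's work it out.
Parallel keys share the same tonic but differ in mode
Db major → parallel is Db minor
Db natural minor scale: Db Eb Fb Gb Ab Bbb Cb
= Db minor; 6th degree = Bbb


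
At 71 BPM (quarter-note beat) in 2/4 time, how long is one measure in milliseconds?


Quarter-note beat duration = 60000 / 71 ms
Beats per measure (2/4) = 2
One measure = 2 × 60000 / 71 = 120000 / 71 ms
= 1690.1 ms


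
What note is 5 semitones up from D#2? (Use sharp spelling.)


Let's work it out.
D#2: chromatic position 3 in octave 2 → absolute = 2×12 + 3 = 27
Transpose up 5: 27 + 5 = 32
32 = 2×12 + 8 → G# in octave 2
Result = G#2


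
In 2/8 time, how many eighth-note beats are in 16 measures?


Working:
Time signature 2/8: the bottom number 8 means the eighth note gets one count
The top number 2 means 2 eighth-note beats per measure
Total = 2 × 16 measures
= 32 eighth-note beats


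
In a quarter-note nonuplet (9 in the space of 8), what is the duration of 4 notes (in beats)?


Working:
Nonuplet: 9 notes occupy the space of 8 quarter notes
Space = 8 × 1 = 8 beats
Each nonuplet note = 8 / 9 = 8/9 beats
4 notes = 4 × 8/9 = 32/9
= 32/9 beats
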